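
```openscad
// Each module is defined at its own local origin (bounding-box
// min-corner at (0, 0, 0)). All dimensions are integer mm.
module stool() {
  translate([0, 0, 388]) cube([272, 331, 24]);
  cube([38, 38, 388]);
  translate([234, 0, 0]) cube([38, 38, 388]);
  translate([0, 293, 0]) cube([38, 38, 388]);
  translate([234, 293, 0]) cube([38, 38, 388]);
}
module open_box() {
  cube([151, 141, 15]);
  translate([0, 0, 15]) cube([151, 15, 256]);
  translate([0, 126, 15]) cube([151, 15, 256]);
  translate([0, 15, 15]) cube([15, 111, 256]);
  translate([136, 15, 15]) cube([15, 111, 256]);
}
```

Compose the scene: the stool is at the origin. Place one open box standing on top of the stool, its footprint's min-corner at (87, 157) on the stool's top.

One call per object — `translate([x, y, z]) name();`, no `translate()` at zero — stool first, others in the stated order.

stool();
translate([87, 157, 412]) open_box();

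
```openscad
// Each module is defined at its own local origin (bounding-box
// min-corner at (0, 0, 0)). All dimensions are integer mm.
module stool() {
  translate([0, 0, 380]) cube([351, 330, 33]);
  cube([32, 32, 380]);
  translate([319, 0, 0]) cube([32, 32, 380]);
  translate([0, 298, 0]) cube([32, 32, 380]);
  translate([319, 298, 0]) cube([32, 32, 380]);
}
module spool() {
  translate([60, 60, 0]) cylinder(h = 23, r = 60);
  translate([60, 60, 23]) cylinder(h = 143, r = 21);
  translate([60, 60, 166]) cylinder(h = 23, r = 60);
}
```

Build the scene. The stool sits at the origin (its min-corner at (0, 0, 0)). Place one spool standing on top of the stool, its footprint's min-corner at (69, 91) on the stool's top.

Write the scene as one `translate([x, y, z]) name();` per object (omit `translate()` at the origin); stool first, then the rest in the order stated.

stool();
translate([69, 91, 413]) spool();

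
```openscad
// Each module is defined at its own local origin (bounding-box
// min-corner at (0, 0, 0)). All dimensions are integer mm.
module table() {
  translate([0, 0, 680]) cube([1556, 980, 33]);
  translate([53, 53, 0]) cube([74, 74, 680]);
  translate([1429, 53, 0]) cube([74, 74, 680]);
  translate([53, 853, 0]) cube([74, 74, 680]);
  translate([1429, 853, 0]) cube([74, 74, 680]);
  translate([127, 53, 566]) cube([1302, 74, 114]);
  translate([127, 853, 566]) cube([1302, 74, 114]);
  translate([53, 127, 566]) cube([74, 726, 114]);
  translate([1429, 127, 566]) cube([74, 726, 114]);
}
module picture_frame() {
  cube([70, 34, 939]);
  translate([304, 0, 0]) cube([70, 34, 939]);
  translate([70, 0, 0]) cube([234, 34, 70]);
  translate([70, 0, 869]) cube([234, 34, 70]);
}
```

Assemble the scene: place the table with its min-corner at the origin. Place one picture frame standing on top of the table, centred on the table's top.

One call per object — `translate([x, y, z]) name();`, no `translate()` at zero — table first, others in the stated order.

table();
translate([591, 473, 713]) picture_frame();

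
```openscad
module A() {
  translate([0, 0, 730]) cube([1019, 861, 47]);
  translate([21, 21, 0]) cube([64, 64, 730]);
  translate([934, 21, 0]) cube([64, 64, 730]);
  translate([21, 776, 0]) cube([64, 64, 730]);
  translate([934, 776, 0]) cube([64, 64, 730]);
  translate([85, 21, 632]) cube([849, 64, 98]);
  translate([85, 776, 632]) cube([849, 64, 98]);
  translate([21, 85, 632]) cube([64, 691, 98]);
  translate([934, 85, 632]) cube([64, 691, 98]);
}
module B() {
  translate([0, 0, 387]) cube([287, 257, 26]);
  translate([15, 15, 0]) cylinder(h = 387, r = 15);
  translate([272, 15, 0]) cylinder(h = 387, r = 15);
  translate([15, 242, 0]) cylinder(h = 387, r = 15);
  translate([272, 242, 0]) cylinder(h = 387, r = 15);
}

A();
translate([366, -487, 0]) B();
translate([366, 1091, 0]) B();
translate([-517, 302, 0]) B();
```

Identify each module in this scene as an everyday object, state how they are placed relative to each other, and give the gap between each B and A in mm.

Each stool's nearest face is 230 mm from the table's bounding box.

A is a table. B is a stool. Three stools sit around the table at the −y, +y, −x sides. The gap between each stool and the table is 230 mm.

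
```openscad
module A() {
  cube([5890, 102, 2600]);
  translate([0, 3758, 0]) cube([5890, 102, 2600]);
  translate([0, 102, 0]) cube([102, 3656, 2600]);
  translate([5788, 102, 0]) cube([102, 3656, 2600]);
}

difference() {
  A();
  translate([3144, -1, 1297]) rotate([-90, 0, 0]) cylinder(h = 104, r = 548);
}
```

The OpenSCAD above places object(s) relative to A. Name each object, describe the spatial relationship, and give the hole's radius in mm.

The subtracted cylinder has r = 548 mm.

A is a house frame. The house frame has a circular hole through its front wall. The hole's radius is 548 mm.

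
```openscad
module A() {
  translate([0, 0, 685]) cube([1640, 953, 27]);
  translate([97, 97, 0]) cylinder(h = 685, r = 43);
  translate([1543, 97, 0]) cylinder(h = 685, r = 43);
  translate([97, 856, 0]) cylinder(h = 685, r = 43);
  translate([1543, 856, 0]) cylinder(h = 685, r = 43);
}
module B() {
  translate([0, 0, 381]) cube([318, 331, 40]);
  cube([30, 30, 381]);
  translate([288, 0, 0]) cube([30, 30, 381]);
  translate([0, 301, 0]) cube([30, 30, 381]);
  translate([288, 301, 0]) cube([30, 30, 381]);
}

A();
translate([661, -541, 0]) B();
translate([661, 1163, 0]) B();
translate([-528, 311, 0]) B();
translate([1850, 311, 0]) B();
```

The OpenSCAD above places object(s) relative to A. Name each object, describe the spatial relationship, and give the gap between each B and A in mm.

Each stool's nearest face is 210 mm from the table's bounding box.

A is a table. B is a stool. Four stools sit around the table at the −y, +y, −x, +x sides. The gap between each stool and the table is 210 mm.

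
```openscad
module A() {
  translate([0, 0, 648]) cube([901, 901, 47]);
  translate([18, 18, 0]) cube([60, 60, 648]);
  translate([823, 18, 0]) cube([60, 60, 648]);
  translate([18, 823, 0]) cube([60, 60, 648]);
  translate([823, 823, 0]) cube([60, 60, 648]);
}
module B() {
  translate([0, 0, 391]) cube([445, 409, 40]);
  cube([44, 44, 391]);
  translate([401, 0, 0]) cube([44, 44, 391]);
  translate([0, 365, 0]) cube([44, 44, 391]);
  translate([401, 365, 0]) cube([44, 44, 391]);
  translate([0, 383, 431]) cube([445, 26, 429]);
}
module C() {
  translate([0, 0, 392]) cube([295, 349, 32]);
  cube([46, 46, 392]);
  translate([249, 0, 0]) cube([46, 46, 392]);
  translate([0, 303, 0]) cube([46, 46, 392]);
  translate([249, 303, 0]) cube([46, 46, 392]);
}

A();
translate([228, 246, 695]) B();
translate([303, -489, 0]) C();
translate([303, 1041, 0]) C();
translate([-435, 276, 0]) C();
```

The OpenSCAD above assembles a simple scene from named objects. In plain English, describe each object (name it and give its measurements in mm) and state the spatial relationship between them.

A is a table: top 901 mm (x) × 901 mm (y), 47 mm thick, upper face at z = 695 mm, on four 60×60 mm square legs, each inset 18 mm from the nearest pair of top edges, running from z = 0 to the bottom of the top.

B is a chair: 445×409 mm seat, 40 mm thick, top at z = 431 mm, on four 44 mm square corner legs flush with the seat edges. A 26 mm thick backrest slab spans the full seat width, extending 429 mm above the seat top, its back face flush with the seat's +y edge.

C is a four-legged stool. The seat is 295×349 mm, 32 mm thick, top at z = 424 mm. It stands on four square legs, each 46×46 mm in cross-section, from z = 0 to the seat underside, each flush with a corner of the seat.

The chair is on top of the table, centred. Three stools sit around the table at the −y, +y, −x sides.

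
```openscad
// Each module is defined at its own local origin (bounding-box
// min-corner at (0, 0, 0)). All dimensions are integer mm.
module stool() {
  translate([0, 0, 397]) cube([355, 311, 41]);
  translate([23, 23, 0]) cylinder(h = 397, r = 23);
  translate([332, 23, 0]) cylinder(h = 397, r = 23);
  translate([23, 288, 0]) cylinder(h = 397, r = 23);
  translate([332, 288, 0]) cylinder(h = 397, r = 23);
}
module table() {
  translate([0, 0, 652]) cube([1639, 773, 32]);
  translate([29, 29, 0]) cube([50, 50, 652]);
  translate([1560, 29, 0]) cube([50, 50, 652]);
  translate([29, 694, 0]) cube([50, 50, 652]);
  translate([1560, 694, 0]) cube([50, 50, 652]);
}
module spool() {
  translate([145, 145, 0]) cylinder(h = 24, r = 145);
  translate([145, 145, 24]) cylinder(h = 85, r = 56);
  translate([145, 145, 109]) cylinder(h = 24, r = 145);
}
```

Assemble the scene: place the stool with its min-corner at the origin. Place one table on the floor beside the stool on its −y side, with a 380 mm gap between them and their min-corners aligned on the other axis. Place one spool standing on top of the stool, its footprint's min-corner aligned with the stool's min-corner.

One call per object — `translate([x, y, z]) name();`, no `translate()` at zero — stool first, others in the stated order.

stool();
translate([0, -1153, 0]) table();
translate([0, 0, 438]) spool();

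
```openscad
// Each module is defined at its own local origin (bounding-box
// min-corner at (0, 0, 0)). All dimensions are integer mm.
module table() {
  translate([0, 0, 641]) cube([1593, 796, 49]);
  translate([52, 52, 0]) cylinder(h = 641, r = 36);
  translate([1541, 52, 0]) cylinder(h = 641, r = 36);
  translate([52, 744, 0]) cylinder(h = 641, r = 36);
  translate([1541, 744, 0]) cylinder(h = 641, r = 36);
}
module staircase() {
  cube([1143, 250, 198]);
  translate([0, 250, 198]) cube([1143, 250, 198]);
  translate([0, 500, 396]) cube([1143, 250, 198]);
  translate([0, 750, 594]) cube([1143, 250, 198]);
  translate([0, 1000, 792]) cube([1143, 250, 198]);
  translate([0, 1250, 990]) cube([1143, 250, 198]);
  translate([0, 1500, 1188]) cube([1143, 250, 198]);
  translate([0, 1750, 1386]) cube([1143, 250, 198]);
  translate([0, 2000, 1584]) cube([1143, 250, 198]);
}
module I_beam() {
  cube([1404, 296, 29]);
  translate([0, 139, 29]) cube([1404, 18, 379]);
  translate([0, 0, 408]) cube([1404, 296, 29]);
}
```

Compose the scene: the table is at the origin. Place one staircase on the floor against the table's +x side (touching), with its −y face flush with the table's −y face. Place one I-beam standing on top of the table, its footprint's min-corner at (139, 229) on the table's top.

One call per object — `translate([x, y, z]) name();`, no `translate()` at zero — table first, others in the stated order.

table();
translate([1593, 0, 0]) staircase();
translate([139, 229, 690]) I_beam();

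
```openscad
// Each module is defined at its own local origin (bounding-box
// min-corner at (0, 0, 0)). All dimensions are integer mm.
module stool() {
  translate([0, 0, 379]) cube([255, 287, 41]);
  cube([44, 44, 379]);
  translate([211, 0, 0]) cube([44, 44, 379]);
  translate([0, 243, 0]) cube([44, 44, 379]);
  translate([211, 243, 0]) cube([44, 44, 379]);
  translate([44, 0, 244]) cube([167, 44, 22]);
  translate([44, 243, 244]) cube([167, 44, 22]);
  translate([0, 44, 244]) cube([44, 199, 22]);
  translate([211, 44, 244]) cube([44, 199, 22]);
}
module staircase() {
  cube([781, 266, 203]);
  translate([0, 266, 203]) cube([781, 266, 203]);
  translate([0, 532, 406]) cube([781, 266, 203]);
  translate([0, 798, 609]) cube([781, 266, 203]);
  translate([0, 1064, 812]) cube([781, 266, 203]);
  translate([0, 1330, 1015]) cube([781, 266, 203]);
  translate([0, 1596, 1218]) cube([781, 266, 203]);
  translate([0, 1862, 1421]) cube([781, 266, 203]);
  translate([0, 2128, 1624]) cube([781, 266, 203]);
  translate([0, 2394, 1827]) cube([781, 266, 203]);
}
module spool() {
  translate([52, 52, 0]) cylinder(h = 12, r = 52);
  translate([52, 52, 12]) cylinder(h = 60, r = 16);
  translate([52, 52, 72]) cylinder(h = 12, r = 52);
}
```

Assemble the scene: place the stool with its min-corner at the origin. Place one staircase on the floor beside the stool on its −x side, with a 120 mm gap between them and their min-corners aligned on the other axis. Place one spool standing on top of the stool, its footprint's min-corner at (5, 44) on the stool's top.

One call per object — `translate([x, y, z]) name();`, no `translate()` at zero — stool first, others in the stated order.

stool();
translate([-901, 0, 0]) staircase();
translate([5, 44, 420]) spool();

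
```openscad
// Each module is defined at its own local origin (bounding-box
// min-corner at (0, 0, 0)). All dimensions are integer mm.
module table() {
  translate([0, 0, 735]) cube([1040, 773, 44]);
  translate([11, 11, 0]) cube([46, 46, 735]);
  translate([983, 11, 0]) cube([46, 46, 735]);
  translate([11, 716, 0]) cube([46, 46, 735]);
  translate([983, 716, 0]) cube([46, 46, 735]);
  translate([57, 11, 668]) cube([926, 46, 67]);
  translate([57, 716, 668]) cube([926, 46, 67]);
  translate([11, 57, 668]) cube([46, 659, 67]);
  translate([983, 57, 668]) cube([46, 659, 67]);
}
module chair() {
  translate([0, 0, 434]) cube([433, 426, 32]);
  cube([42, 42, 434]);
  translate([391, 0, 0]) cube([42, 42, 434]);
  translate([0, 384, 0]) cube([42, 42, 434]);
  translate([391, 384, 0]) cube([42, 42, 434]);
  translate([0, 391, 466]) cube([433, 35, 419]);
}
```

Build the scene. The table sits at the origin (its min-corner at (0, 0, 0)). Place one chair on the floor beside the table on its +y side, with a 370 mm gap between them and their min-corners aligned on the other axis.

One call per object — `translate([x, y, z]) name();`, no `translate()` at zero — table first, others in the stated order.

table();
translate([0, 1143, 0]) chair();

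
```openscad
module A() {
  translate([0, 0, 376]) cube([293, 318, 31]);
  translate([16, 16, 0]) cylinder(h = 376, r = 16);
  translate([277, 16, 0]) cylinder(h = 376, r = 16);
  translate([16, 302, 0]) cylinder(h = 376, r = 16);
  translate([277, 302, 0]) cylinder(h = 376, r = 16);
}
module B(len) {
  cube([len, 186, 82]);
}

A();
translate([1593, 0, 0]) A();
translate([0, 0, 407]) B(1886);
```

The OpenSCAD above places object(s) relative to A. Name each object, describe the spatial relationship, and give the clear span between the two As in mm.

Second stool starts at x = 1593; first ends at x = 293; clear span = 1593 − 293 = 1300 mm.

A is a stool. B is a beam. A beam spans the tops of two stools. The clear span between the two stools is 1300 mm.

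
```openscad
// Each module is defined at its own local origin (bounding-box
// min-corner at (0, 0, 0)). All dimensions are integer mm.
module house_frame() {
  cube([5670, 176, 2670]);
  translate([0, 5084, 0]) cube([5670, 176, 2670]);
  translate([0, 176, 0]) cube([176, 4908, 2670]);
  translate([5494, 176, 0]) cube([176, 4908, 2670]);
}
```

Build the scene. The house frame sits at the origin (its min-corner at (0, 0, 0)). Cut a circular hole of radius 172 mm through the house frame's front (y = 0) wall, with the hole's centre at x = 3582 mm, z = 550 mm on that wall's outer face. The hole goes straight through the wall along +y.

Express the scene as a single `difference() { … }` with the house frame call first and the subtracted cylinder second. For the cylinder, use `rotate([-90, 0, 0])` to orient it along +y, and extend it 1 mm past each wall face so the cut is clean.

difference() {
  house_frame();
  translate([3582, -1, 550]) rotate([-90, 0, 0]) cylinder(h = 178, r = 172);
}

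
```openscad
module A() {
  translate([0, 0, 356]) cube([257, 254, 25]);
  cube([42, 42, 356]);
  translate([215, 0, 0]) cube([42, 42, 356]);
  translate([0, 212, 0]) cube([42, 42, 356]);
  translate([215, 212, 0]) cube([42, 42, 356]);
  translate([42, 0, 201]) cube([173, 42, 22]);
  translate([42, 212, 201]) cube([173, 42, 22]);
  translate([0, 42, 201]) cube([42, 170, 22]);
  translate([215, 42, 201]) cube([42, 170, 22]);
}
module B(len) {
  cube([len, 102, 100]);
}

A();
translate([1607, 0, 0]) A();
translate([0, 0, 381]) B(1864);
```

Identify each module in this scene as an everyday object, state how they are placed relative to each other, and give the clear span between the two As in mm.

Second stool starts at x = 1607; first ends at x = 257; clear span = 1607 − 257 = 1350 mm.

A is a stool. B is a beam. A beam spans the tops of two stools. The clear span between the two stools is 1350 mm.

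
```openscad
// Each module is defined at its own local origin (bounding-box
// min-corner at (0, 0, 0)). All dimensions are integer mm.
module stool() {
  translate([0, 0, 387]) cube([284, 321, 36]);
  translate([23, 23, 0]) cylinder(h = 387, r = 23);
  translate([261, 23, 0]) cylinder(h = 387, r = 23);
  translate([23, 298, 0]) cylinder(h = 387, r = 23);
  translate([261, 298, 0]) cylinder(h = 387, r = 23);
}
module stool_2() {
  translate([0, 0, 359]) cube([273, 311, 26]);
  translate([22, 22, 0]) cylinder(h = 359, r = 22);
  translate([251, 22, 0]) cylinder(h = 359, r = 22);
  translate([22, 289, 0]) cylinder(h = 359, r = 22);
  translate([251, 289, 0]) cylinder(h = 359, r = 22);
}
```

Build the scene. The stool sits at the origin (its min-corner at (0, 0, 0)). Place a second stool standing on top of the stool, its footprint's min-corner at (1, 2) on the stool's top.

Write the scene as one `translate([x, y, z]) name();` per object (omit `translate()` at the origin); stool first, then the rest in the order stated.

stool();
translate([1, 2, 423]) stool_2();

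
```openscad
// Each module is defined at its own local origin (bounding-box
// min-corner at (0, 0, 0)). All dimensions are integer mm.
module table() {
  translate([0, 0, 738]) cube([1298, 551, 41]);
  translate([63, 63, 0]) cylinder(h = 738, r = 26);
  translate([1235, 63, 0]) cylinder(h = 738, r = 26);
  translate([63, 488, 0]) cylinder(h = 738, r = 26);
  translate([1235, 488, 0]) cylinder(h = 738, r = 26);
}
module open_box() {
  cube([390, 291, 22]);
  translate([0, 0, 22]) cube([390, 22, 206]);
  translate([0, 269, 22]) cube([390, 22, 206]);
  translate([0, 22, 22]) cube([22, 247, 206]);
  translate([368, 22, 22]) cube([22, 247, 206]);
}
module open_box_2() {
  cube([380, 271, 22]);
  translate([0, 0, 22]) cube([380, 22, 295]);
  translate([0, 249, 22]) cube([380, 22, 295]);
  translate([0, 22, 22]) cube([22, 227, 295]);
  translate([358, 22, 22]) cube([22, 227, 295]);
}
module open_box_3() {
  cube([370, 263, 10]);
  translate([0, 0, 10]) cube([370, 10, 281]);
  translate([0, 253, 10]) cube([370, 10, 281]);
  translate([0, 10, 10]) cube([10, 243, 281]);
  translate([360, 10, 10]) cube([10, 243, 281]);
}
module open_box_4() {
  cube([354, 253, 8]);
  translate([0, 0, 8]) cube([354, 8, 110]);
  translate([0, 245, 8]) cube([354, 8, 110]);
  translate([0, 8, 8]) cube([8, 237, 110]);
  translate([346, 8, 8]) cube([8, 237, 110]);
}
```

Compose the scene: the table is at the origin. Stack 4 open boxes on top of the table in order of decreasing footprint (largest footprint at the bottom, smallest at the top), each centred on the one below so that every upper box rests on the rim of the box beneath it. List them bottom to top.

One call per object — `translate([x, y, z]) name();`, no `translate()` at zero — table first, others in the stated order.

table();
translate([454, 130, 779]) open_box();
translate([459, 140, 1007]) open_box_2();
translate([464, 144, 1324]) open_box_3();
translate([472, 149, 1615]) open_box_4();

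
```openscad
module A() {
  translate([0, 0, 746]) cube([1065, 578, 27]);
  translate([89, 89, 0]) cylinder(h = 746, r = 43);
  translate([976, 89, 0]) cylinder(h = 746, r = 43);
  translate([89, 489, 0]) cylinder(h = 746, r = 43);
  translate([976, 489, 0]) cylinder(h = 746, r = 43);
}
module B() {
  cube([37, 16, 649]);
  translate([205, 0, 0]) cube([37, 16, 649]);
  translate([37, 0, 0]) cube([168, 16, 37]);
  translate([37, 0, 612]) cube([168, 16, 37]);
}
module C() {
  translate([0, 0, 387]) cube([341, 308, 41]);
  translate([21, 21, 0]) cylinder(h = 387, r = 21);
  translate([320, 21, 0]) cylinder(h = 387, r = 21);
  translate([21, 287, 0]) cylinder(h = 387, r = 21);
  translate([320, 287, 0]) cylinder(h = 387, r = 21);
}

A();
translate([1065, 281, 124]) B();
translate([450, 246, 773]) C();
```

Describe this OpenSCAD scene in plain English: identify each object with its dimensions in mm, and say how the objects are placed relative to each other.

A is a table with a 1065×578 mm rectangular top, 27 mm thick, top surface at z = 773 mm, supported by four round legs of 86 mm diameter, each leg's bounding box inset 46 mm from the nearest pair of top edges, running from the floor.

B is a picture frame with a 168×575 mm rectangular opening (x by z) and a uniform 37 mm border on every side. Frame depth is 16 mm along y. It is built from two vertical stiles running the full outside height and two horizontal rails spanning the gap between the stiles.

C is a four-legged stool. The seat is a 341×308×41 mm slab whose top surface is at z = 428 mm; four round legs, each 42 mm in diameter, run from the floor (z = 0) to the underside of the seat, each leg's axis is inset half a diameter from the nearest pair of seat edges (so the leg's bounding box is flush with the corner).

The picture frame is beside the table with their tops flush at z = 773. The stool is on top of the table.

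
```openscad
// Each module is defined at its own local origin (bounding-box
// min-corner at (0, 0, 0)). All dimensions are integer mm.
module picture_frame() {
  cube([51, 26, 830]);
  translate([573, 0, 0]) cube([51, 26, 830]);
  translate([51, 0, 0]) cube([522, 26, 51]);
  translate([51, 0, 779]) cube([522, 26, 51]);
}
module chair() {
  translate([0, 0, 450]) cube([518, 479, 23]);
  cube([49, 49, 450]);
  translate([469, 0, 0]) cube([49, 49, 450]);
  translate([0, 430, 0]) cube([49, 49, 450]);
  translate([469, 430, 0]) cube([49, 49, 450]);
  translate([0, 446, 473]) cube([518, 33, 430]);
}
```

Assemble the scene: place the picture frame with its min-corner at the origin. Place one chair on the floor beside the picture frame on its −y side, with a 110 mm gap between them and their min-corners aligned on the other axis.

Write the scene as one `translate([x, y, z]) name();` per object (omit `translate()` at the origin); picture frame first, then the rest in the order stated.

picture_frame();
translate([0, -589, 0]) chair();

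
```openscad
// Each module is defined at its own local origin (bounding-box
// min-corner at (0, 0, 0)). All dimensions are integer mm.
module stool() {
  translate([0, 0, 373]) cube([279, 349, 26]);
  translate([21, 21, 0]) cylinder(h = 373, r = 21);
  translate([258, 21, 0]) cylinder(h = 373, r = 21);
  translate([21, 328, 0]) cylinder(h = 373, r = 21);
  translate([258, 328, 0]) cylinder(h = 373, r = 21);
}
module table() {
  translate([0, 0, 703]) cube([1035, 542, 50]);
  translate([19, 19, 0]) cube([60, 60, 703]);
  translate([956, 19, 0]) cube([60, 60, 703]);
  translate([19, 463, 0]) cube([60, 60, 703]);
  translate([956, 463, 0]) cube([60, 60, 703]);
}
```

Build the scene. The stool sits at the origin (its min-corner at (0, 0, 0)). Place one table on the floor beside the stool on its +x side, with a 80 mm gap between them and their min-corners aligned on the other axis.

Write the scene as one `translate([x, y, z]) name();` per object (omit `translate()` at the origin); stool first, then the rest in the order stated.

stool();
translate([359, 0, 0]) table();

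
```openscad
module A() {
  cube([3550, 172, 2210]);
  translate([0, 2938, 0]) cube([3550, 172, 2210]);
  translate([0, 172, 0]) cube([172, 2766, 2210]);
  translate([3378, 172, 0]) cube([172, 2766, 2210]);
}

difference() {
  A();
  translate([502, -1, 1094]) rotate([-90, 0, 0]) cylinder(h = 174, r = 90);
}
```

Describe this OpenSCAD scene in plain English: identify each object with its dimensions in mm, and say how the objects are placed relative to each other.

A is the wall frame of a small rectangular building: four walls, each 2210 mm tall and 172 mm thick, enclosing a footprint 3550 mm (x) by 3110 mm (y) outside-to-outside, with no floor or roof. The front and back walls (the −y and +y sides) span the full width; the two side walls fit between them.

The house frame has a circular hole of radius 90 mm through its front wall, centred at (x = 502, z = 1094).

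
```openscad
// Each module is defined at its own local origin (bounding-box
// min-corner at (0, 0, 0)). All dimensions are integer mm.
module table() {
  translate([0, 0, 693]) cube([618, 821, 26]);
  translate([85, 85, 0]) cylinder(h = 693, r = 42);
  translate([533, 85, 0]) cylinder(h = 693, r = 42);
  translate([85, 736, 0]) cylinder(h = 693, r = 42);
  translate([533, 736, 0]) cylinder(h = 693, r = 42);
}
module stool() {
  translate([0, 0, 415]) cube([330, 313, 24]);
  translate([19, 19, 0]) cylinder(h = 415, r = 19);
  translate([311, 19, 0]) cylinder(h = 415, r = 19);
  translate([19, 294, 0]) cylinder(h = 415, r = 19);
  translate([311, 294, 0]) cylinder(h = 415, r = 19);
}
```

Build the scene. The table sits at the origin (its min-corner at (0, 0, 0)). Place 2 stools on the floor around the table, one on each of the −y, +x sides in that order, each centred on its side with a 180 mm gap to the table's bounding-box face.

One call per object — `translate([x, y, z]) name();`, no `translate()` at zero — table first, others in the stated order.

table();
translate([144, -493, 0]) stool();
translate([798, 254, 0]) stool();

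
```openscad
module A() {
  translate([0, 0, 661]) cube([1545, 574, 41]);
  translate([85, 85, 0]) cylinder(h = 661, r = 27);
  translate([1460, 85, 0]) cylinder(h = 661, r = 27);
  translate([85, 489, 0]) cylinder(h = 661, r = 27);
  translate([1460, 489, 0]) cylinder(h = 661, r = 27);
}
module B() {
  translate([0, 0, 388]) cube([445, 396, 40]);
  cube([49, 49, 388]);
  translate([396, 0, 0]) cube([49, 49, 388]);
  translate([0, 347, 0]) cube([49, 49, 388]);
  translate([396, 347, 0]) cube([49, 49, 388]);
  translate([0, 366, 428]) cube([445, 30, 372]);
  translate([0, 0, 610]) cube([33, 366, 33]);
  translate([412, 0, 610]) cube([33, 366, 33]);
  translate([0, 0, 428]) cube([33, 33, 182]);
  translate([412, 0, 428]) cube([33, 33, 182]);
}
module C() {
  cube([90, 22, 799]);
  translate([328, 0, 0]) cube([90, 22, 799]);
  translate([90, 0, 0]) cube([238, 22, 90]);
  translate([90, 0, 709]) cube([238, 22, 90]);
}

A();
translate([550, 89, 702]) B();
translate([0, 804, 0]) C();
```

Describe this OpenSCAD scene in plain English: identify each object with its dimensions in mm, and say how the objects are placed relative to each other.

A is a rectangular dining table. The top is 1545×574×41 mm with its upper surface at z = 702 mm. It stands on four round legs of 54 mm diameter, each leg's bounding box inset 58 mm from the nearest pair of top edges, running from the floor to the underside of the top.

B is a chair: 445×396 mm seat, 40 mm thick, top at z = 428 mm, on four 49 mm square corner legs flush with the seat edges. A 30 mm thick backrest slab spans the full seat width, extending 372 mm above the seat top, its back face flush with the seat's +y edge. Two armrests of 33×33 mm section run along each side from the seat's front edge to the front of the backrest, top faces 215 mm above the seat top and outer faces flush with the seat's x-edges; a 33×33 mm post under the front of each armrest stands on the seat at the front corner.

C is a picture frame with a 238×619 mm rectangular opening (x by z) and a uniform 90 mm border on every side. Frame depth is 22 mm along y. It is built from two vertical stiles running the full outside height and two horizontal rails spanning the gap between the stiles.

The chair is on top of the table, centred. The picture frame is on the floor beside the table on its +y side.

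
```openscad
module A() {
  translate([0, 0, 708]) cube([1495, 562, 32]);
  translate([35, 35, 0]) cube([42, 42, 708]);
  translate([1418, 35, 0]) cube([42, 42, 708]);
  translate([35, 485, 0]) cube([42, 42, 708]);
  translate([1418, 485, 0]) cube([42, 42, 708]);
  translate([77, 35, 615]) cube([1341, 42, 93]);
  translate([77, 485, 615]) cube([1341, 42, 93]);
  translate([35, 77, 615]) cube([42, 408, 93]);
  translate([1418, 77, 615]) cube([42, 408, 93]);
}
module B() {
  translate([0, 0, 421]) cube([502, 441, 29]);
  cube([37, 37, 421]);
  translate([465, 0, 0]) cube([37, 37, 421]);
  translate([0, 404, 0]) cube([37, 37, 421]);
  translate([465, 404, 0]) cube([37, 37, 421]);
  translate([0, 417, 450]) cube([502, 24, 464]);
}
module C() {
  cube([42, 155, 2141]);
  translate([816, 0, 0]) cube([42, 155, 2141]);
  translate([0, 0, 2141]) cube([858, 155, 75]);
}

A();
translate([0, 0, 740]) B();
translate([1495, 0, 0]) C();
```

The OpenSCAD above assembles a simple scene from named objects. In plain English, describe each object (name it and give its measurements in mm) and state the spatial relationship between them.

A is a rectangular dining table. The top is 1495×562×32 mm with its upper surface at z = 740 mm. It stands on four 42×42 mm square legs, each inset 35 mm from the nearest pair of top edges, running from the floor to the underside of the top. Four apron rails, 42 mm thick and 93 mm tall, run between adjacent legs with their top edges flush with the underside of the top and their outer faces flush with the legs' outer faces.

B is a chair. The seat is a 502×441×29 mm slab with its top at z = 450 mm, on four 37×37 mm corner legs (flush with the seat edges, standing on z = 0). A flat backrest 24 mm thick, 464 mm tall, spans the full seat width and rises from the seat top along its +y edge, rear face flush with the rear of the seat.

C is a door frame. The clear opening is 774 mm wide and 2141 mm high. Two 42 mm wide jambs, 155 mm deep, stand either side of the opening from the floor to the top of the opening. A 75 mm thick head sits across the top of both jambs, spanning the full outside width of the frame.

The chair is on top of the table. The door frame is against the table's +x side, with their −y faces flush.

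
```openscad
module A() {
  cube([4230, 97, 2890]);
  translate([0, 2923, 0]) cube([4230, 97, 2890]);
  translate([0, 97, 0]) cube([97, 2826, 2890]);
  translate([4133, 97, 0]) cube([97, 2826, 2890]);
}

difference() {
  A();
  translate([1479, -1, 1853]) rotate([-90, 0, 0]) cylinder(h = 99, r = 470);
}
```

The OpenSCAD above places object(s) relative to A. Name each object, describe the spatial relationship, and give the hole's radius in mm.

A is a house frame. The house frame has a circular hole through its front wall. The hole's radius is 470 mm.

The subtracted cylinder has r = 470 mm.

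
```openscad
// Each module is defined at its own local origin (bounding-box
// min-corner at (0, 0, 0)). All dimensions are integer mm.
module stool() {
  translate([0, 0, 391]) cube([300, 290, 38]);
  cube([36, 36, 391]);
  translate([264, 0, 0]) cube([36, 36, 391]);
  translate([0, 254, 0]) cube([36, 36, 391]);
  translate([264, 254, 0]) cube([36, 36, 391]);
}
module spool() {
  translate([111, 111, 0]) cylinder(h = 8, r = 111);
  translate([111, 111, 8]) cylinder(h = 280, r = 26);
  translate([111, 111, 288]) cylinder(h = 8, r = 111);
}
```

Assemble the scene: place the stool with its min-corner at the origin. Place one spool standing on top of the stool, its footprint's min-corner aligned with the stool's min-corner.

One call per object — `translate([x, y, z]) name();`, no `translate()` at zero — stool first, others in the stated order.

stool();
translate([0, 0, 429]) spool();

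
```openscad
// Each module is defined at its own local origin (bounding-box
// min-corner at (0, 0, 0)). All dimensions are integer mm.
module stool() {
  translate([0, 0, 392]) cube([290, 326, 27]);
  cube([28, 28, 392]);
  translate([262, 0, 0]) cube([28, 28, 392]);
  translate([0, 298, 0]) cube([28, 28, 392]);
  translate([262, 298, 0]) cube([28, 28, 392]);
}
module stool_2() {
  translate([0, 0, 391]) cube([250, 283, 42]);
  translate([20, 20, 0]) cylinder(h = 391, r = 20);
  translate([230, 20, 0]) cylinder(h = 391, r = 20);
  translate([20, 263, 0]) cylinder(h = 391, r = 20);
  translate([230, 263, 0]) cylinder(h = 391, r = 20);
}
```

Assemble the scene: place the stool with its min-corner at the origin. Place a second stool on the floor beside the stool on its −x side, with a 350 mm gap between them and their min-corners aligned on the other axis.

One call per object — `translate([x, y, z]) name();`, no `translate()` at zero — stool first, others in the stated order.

stool();
translate([-600, 0, 0]) stool_2();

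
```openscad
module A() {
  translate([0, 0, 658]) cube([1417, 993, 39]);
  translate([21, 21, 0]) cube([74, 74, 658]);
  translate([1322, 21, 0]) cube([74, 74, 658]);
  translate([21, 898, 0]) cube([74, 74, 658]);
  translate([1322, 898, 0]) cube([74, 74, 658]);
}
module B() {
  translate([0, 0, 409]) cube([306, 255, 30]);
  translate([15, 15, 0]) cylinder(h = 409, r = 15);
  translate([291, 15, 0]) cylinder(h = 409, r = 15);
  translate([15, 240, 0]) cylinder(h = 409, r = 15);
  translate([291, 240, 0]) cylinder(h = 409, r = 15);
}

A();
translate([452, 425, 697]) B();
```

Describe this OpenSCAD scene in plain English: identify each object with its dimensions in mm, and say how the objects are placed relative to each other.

A is a rectangular dining table. The top is 1417×993×39 mm with its upper surface at z = 697 mm. It stands on four 74×74 mm square legs, each inset 21 mm from the nearest pair of top edges, running from the floor to the underside of the top.

B is a four-legged stool. The seat is a 306×255×30 mm slab whose top surface is at z = 439 mm; four round legs, each 30 mm in diameter, run from the floor (z = 0) to the underside of the seat, each leg's axis is inset half a diameter from the nearest pair of seat edges (so the leg's bounding box is flush with the corner).

The stool is on top of the table.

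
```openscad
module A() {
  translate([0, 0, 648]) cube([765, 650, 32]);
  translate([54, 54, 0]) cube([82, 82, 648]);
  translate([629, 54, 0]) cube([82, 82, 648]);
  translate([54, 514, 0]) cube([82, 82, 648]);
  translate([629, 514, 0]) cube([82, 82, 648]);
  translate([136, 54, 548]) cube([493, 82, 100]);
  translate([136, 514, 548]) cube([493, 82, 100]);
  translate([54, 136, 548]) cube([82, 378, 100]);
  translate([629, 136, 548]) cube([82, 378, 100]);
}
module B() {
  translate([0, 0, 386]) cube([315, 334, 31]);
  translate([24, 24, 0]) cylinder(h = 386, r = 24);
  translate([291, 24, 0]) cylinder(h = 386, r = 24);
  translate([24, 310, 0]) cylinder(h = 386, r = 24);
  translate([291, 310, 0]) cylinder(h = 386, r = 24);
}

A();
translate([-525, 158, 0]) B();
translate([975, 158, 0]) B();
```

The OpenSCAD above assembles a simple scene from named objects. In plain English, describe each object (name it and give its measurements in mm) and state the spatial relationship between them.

A is a table: top 765 mm (x) × 650 mm (y), 32 mm thick, upper face at z = 680 mm, on four 82×82 mm square legs, each inset 54 mm from the nearest pair of top edges, running from z = 0 to the bottom of the top. Four apron rails, 82 mm thick and 100 mm tall, run between adjacent legs with their top edges flush with the underside of the top and their outer faces flush with the legs' outer faces.

B is a four-legged stool. The seat is a 315×334×31 mm slab whose top surface is at z = 417 mm; four round legs, each 48 mm in diameter, run from the floor (z = 0) to the underside of the seat, each leg's axis is inset half a diameter from the nearest pair of seat edges (so the leg's bounding box is flush with the corner).

Two stools sit around the table at the −x, +x sides.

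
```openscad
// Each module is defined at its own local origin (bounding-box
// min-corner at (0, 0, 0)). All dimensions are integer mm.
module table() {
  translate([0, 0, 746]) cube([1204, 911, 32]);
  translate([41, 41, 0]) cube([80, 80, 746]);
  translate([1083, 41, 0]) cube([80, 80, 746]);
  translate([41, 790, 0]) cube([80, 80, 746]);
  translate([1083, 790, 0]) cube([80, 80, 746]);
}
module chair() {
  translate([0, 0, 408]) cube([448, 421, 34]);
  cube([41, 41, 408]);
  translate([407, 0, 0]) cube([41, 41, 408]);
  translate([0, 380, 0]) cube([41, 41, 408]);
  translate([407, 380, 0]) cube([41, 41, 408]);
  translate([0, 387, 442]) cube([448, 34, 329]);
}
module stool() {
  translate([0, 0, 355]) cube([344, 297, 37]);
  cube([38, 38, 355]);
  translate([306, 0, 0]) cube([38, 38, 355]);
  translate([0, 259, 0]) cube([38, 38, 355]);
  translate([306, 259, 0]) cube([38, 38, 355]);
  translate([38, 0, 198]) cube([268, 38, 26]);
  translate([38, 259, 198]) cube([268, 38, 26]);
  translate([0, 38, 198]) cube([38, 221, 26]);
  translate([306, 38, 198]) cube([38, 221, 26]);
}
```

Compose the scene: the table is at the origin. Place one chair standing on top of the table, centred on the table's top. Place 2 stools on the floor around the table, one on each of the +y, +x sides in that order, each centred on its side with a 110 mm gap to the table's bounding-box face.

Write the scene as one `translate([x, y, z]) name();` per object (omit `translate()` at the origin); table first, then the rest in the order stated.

table();
translate([378, 245, 778]) chair();
translate([430, 1021, 0]) stool();
translate([1314, 307, 0]) stool();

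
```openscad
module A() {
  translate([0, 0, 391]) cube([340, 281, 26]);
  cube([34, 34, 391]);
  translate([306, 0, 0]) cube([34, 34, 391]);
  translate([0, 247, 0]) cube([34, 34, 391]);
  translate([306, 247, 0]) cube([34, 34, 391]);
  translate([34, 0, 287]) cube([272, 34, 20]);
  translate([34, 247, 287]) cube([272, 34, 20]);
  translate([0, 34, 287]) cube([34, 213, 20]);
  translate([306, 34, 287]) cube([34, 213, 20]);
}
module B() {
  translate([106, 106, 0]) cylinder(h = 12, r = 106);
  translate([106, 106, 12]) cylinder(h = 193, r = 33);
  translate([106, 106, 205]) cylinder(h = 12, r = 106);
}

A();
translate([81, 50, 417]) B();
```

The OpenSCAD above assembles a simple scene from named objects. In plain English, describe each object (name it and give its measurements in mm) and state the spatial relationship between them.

A is a four-legged stool. The seat is a 340×281×26 mm slab whose top surface is at z = 417 mm; four square legs, each 34×34 mm in cross-section, run from the floor (z = 0) to the underside of the seat, each flush with a corner of the seat. Four stretchers, 34 mm wide and 20 mm tall, connect adjacent legs with their undersides at z = 287 mm, each running between the inner faces of the legs it joins and aligned with the legs' outer faces on the other axis.

B is a spool: two coaxial disc flanges of radius 106 mm and thickness 12 mm, joined by a core cylinder of radius 33 mm and height 193 mm. The lower flange rests on z = 0 and the three cylinders share a vertical axis.

The spool is on top of the stool.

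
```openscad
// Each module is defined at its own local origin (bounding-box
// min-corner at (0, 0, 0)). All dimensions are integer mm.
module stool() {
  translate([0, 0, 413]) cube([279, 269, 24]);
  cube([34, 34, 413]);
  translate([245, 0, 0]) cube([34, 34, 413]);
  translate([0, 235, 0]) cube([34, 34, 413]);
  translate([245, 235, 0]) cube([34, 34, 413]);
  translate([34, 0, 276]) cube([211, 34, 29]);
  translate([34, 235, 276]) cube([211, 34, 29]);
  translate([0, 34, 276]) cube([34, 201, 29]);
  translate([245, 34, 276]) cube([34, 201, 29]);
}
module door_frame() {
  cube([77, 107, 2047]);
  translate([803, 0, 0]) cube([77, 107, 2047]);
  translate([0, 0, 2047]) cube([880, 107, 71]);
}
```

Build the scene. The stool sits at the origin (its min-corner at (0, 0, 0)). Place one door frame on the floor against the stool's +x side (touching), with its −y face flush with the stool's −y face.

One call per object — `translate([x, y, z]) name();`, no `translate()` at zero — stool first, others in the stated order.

stool();
translate([279, 0, 0]) door_frame();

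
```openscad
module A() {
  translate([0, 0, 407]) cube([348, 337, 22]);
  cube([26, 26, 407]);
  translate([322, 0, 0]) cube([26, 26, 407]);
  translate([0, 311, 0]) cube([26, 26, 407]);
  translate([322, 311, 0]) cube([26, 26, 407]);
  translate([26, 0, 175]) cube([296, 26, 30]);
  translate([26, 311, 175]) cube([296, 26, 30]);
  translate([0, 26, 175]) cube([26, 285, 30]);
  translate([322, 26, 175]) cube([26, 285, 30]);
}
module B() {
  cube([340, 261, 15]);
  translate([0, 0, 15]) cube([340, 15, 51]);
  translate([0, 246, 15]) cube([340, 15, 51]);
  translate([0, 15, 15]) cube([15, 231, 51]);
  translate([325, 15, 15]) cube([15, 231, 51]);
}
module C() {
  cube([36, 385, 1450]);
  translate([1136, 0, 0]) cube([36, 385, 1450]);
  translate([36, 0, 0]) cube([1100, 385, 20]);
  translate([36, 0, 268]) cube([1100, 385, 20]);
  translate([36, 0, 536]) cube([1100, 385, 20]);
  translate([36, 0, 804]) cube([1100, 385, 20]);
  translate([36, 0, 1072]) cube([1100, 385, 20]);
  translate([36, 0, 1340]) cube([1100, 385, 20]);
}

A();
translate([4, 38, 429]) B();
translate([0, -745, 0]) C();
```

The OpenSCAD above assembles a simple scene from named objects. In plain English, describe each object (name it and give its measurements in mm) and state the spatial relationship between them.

A is a four-legged stool. The seat is 348×337 mm, 22 mm thick, top at z = 429 mm. It stands on four square legs, each 26×26 mm in cross-section, from z = 0 to the seat underside, each flush with a corner of the seat. Four stretchers, 26 mm wide and 30 mm tall, connect adjacent legs with their undersides at z = 175 mm, each running between the inner faces of the legs it joins and aligned with the legs' outer faces on the other axis.

B is an open-topped rectangular box: outside dimensions 340×261×66 mm, with a uniform wall and base thickness of 15 mm. The base is a full 340×261 slab on the floor; four walls sit on top of the base. The front and back walls (the −y and +y sides) span the full width; the two side walls fit between them.

C is a bookshelf 1172 mm wide overall, 385 mm deep and 1450 mm tall. The two sides are 36 mm thick vertical panels. 6 horizontal shelves of 20 mm thickness span between the inner faces of the sides; the lowest shelf sits on the floor and shelves are stacked with a clear vertical gap of 248 mm between each pair.

The open box is on top of the stool, centred. The bookshelf is on the floor beside the stool on its −y side.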